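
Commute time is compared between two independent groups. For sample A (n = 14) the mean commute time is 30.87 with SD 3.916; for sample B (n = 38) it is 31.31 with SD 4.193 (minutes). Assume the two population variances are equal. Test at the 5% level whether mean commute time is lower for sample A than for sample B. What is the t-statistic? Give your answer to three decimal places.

Let group 1 = sample A, group 2 = sample B. H0: μ_1 = μ_2; H1: μ_1 < μ_2 (two-sample pooled-variance t-test, left-tailed).
s_p² = [(14−1)·3.916² + (38−1)·4.193²]/(14+38−2) = 16.9972
t = (30.87 − 31.31)/√[16.9972·(1/14 + 1/38)] = -0.341
df = n₁ + n₂ − 2 = 50
p-value = P(T ≤ -0.341) ≈ 0.367
Since p ≈ 0.367 > α = 0.05, fail to reject H0; the data do not provide sufficient evidence against H0.

-0.341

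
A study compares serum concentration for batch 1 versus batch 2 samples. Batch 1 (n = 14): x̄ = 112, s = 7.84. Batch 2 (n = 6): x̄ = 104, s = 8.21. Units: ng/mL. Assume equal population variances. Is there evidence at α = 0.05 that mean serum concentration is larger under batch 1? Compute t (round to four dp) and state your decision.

t = 2.0637; reject H0

Let group 1 = batch 1, group 2 = batch 2. H0: μ_1 = μ_2; H1: μ_1 > μ_2 (two-sample pooled-variance t-test, right-tailed).
s_p² = [(14−1)·7.84² + (6−1)·8.21²]/(14+6−2) = 63.1152
t = (112 − 104)/√[63.1152·(1/14 + 1/6)] = 2.0637
df = n₁ + n₂ − 2 = 18
p-value = P(T ≥ 2.0637) ≈ 0.0269
Since p ≈ 0.0269 < α = 0.05, reject H0; the data support H1.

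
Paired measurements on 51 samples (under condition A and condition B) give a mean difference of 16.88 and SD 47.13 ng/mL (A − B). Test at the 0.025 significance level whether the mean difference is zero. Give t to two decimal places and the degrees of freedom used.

H0: μ_d = 0; H1: μ_d ≠ 0 (paired t-test on the differences, two-sided).
t = d̄/(s_d/√n) = 16.88/(47.13/√51) = 2.56
df = n − 1 = 50
Two-sided p-value ≈ 0.014
Since p ≈ 0.014 < α = 0.025, reject H0; the data support H1.

t = 2.56, df = 50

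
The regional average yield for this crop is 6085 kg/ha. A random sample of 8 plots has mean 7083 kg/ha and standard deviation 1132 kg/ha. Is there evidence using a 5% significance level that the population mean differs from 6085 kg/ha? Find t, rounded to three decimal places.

H0: μ = 6085; H1: μ ≠ 6085 (one-sample t-test, two-sided).
t = (x̄ − μ₀)/(s/√n) = (7083 − 6085)/(1132/√8) = 2.494
df = n − 1 = 7
Two-sided p-value ≈ 0.0414
Since p ≈ 0.0414 < α = 0.05, reject H0; the evidence is statistically significant.

2.494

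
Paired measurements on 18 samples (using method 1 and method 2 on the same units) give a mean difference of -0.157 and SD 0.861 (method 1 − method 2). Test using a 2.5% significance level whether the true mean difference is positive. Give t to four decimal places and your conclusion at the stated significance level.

H0: μ_d = 0; H1: μ_d > 0 (paired t-test on the differences, right-tailed).
t = d̄/(s_d/√n) = -0.157/(0.861/√18) = -0.7736
df = n − 1 = 17
p-value = P(T ≥ -0.7736) ≈ 0.775
Since p ≈ 0.775 > α = 0.025, fail to reject H0; the data do not provide sufficient evidence against H0.

t = -0.7736; fail to reject H0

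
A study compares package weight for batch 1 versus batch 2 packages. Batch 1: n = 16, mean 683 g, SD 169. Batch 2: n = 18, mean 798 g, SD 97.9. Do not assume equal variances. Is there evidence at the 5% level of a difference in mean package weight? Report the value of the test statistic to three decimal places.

Let group 1 = batch 1, group 2 = batch 2. H0: μ_1 = μ_2; H1: μ_1 ≠ μ_2 (Welch's two-sample t-test, two-sided).
t = (x̄_1 − x̄_2)/√(s_1²/n_1 + s_2²/n_2) = (683 − 798)/√(169²/16 + 97.9²/18) = -2.389
Welch–Satterthwaite df ≈ 23.44
Two-sided p-value ≈ 0.025
Since p ≈ 0.025 < α = 0.05, reject H0; the evidence is statistically significant.

-2.389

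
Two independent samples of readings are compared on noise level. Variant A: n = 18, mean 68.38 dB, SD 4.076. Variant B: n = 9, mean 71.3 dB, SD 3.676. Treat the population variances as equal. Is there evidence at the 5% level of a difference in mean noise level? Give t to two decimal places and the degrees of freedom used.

t = -1.81, df = 25

Let group 1 = variant A, group 2 = variant B. H0: μ_1 = μ_2; H1: μ_1 ≠ μ_2 (two-sample pooled-variance t-test, two-sided).
s_p² = [(18−1)·4.076² + (9−1)·3.676²]/(18+9−2) = 15.6215
t = (68.38 − 71.3)/√[15.6215·(1/18 + 1/9)] = -1.81
df = n₁ + n₂ − 2 = 25
Two-sided p-value ≈ 0.082
Since p ≈ 0.082 > α = 0.05, fail to reject H0; the data do not provide sufficient evidence against H0.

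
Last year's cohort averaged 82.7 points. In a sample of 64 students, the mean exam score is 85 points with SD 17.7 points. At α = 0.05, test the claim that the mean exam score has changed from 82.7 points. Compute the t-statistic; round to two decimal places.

H0: μ = 82.7; H1: μ ≠ 82.7 (one-sample t-test, two-sided).
t = (x̄ − μ₀)/(s/√n) = (85 − 82.7)/(17.7/√64) = 1.04
df = n − 1 = 63
Two-sided p-value ≈ 0.303
Since p ≈ 0.303 > α = 0.05, fail to reject H0; the evidence is not statistically significant.

1.04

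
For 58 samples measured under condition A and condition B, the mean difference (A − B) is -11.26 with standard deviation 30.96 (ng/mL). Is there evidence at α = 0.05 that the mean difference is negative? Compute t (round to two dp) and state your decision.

t = -2.77; reject H0

H0: μ_d = 0; H1: μ_d < 0 (paired t-test on the differences, left-tailed).
t = d̄/(s_d/√n) = -11.26/(30.96/√58) = -2.77
df = n − 1 = 57
p-value = P(T ≤ -2.77) ≈ 0.004
Since p ≈ 0.004 < α = 0.05, reject H0; the data support H1.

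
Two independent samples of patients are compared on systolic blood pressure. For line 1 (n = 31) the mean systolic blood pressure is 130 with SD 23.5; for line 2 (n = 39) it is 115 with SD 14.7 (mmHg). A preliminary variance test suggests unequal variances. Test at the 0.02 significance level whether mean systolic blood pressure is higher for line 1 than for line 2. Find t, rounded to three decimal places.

Let group 1 = line 1, group 2 = line 2. H0: μ_1 = μ_2; H1: μ_1 > μ_2 (Welch's two-sample t-test, right-tailed).
t = (x̄_1 − x̄_2)/√(s_1²/n_1 + s_2²/n_2) = (130 − 115)/√(23.5²/31 + 14.7²/39) = 3.104
Welch–Satterthwaite df ≈ 47.91
p-value = P(T ≥ 3.104) ≈ 0.002
Since p ≈ 0.002 < α = 0.02, reject H0; the evidence is statistically significant.

3.104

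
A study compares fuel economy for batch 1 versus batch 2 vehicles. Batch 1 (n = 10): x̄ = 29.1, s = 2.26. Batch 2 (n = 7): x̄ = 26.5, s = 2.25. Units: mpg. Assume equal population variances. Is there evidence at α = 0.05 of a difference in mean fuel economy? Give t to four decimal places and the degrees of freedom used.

Let group 1 = batch 1, group 2 = batch 2. H0: μ_1 = μ_2; H1: μ_1 ≠ μ_2 (two-sample pooled-variance t-test, two-sided).
s_p² = [(10−1)·2.26² + (7−1)·2.25²]/(10+7−2) = 5.08956
t = (29.1 − 26.5)/√[5.08956·(1/10 + 1/7)] = 2.3386
df = n₁ + n₂ − 2 = 15
Two-sided p-value ≈ 0.0336
Since p ≈ 0.0336 < α = 0.05, reject H0; the evidence is statistically significant.

t = 2.3386, df = 15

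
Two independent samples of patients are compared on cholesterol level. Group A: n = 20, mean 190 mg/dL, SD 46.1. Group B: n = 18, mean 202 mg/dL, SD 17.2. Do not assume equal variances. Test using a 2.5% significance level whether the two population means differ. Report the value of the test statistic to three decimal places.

-1.083

Let group 1 = group A, group 2 = group B. H0: μ_1 = μ_2; H1: μ_1 ≠ μ_2 (Welch's two-sample t-test, two-sided).
t = (x̄_1 − x̄_2)/√(s_1²/n_1 + s_2²/n_2) = (190 − 202)/√(46.1²/20 + 17.2²/18) = -1.083
Welch–Satterthwaite df ≈ 24.67
Two-sided p-value ≈ 0.289
Since p ≈ 0.289 > α = 0.025, fail to reject H0; the evidence is not statistically significant.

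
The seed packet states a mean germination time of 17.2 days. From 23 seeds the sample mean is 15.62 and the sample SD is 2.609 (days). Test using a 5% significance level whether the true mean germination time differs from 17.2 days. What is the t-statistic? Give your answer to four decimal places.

-2.9043

H0: μ = 17.2; H1: μ ≠ 17.2 (one-sample t-test, two-sided).
t = (x̄ − μ₀)/(s/√n) = (15.62 − 17.2)/(2.609/√23) = -2.9043
df = n − 1 = 22
Two-sided p-value ≈ 0.0082
Since p ≈ 0.0082 < α = 0.05, reject H0; the evidence is statistically significant.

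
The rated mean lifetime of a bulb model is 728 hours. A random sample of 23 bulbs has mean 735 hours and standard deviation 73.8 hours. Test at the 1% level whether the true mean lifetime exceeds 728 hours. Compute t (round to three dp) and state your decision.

t = 0.455; fail to reject H0

H0: μ = 728; H1: μ > 728 (one-sample t-test, right-tailed).
t = (x̄ − μ₀)/(s/√n) = (735 − 728)/(73.8/√23) = 0.455
df = n − 1 = 22
p-value = P(T ≥ 0.455) ≈ 0.3268
Since p ≈ 0.3268 > α = 0.01, fail to reject H0; the data do not provide sufficient evidence against H0.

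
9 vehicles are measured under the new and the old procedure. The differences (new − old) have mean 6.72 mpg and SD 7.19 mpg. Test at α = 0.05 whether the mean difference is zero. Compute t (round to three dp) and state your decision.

H0: μ_d = 0; H1: μ_d ≠ 0 (paired t-test on the differences, two-sided).
t = d̄/(s_d/√n) = 6.72/(7.19/√9) = 2.804
df = n − 1 = 8
Two-sided p-value ≈ 0.0231
Since p ≈ 0.0231 < α = 0.05, reject H0; the evidence is statistically significant.

t = 2.804; reject H0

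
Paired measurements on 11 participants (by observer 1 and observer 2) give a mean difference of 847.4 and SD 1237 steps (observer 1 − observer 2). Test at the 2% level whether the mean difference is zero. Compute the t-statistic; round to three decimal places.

2.272

H0: μ_d = 0; H1: μ_d ≠ 0 (paired t-test on the differences, two-sided).
t = d̄/(s_d/√n) = 847.4/(1237/√11) = 2.272
df = n − 1 = 10
Two-sided p-value ≈ 0.0464
Since p ≈ 0.0464 > α = 0.02, fail to reject H0; the data do not provide sufficient evidence against H0.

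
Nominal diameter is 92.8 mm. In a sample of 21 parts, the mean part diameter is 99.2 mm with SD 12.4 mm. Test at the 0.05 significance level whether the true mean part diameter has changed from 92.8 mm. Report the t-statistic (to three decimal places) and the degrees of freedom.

t = 2.365, df = 20

H0: μ = 92.8; H1: μ ≠ 92.8 (one-sample t-test, two-sided).
t = (x̄ − μ₀)/(s/√n) = (99.2 − 92.8)/(12.4/√21) = 2.365
df = n − 1 = 20
Two-sided p-value ≈ 0.028
Since p ≈ 0.028 < α = 0.05, reject H0; the data support H1.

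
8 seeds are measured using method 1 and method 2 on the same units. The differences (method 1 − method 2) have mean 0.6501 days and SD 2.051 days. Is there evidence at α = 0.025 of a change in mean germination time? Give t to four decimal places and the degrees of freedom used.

t = 0.8965, df = 7

H0: μ_d = 0; H1: μ_d ≠ 0 (paired t-test on the differences, two-sided).
t = d̄/(s_d/√n) = 0.6501/(2.051/√8) = 0.8965
df = n − 1 = 7
Two-sided p-value ≈ 0.3998
Since p ≈ 0.3998 > α = 0.025, fail to reject H0; the evidence is not statistically significant.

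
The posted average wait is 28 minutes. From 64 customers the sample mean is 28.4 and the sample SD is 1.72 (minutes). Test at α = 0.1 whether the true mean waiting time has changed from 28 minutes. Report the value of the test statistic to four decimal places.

H0: μ = 28; H1: μ ≠ 28 (one-sample t-test, two-sided).
t = (x̄ − μ₀)/(s/√n) = (28.4 − 28)/(1.72/√64) = 1.8605
df = n − 1 = 63
Two-sided p-value ≈ 0.067
Since p ≈ 0.067 < α = 0.1, reject H0; the data support H1.

1.8605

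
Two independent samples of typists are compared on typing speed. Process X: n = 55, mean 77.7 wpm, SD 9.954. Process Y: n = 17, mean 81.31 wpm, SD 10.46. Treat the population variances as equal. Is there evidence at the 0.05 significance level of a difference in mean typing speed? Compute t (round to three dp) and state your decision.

t = -1.292; fail to reject H0

Let group 1 = process X, group 2 = process Y. H0: μ_1 = μ_2; H1: μ_1 ≠ μ_2 (two-sample pooled-variance t-test, two-sided).
s_p² = [(55−1)·9.954² + (17−1)·10.46²]/(55+17−2) = 101.443
t = (77.7 − 81.31)/√[101.443·(1/55 + 1/17)] = -1.292
df = n₁ + n₂ − 2 = 70
Two-sided p-value ≈ 0.2007
Since p ≈ 0.2007 > α = 0.05, fail to reject H0; the data do not provide sufficient evidence against H0.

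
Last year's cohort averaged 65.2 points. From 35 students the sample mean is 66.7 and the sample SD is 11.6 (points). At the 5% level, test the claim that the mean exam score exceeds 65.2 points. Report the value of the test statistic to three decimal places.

0.765

H0: μ = 65.2; H1: μ > 65.2 (one-sample t-test, right-tailed).
t = (x̄ − μ₀)/(s/√n) = (66.7 − 65.2)/(11.6/√35) = 0.765
df = n − 1 = 34
p-value = P(T ≥ 0.765) ≈ 0.2248
Since p ≈ 0.2248 > α = 0.05, fail to reject H0; the evidence is not statistically significant.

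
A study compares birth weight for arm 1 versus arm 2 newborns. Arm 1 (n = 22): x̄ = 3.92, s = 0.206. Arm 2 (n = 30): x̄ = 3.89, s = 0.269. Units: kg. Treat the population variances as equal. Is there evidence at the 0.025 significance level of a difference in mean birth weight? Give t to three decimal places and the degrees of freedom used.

Let group 1 = arm 1, group 2 = arm 2. H0: μ_1 = μ_2; H1: μ_1 ≠ μ_2 (two-sample pooled-variance t-test, two-sided).
s_p² = [(22−1)·0.206² + (30−1)·0.269²]/(22+30−2) = 0.0597925
t = (3.92 − 3.89)/√[0.0597925·(1/22 + 1/30)] = 0.437
df = n₁ + n₂ − 2 = 50
Two-sided p-value ≈ 0.6639
Since p ≈ 0.6639 > α = 0.025, fail to reject H0; the evidence is not statistically significant.

t = 0.437, df = 50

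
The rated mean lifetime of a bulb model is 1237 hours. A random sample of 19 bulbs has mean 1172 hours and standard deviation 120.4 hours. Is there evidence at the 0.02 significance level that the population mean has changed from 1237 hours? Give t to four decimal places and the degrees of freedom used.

H0: μ = 1237; H1: μ ≠ 1237 (one-sample t-test, two-sided).
t = (x̄ − μ₀)/(s/√n) = (1172 − 1237)/(120.4/√19) = -2.3532
df = n − 1 = 18
Two-sided p-value ≈ 0.030
Since p ≈ 0.030 > α = 0.02, fail to reject H0; the data do not provide sufficient evidence against H0.

t = -2.3532, df = 18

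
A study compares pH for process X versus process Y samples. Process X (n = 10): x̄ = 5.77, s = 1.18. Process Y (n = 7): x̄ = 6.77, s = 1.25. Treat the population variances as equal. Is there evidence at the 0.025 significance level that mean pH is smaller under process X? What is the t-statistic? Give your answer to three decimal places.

Let group 1 = process X, group 2 = process Y. H0: μ_1 = μ_2; H1: μ_1 < μ_2 (two-sample pooled-variance t-test, left-tailed).
s_p² = [(10−1)·1.18² + (7−1)·1.25²]/(10+7−2) = 1.46044
t = (5.77 − 6.77)/√[1.46044·(1/10 + 1/7)] = -1.679
df = n₁ + n₂ − 2 = 15
p-value = P(T ≤ -1.679) ≈ 0.057
Since p ≈ 0.057 > α = 0.025, fail to reject H0; the evidence is not statistically significant.

-1.679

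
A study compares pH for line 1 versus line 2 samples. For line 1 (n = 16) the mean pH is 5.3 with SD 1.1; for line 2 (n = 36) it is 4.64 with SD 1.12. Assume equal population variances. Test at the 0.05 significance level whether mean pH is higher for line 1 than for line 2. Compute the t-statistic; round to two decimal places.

1.97

Let group 1 = line 1, group 2 = line 2. H0: μ_1 = μ_2; H1: μ_1 > μ_2 (two-sample pooled-variance t-test, right-tailed).
s_p² = [(16−1)·1.1² + (36−1)·1.12²]/(16+36−2) = 1.24108
t = (5.3 − 4.64)/√[1.24108·(1/16 + 1/36)] = 1.97
df = n₁ + n₂ − 2 = 50
p-value = P(T ≥ 1.97) ≈ 0.0271
Since p ≈ 0.0271 < α = 0.05, reject H0; the data support H1.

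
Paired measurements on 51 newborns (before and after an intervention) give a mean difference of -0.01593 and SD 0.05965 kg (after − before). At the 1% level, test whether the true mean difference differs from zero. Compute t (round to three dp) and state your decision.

H0: μ_d = 0; H1: μ_d ≠ 0 (paired t-test on the differences, two-sided).
t = d̄/(s_d/√n) = -0.01593/(0.05965/√51) = -1.907
df = n − 1 = 50
Two-sided p-value ≈ 0.062
Since p ≈ 0.062 > α = 0.01, fail to reject H0; the evidence is not statistically significant.

t = -1.907; fail to reject H0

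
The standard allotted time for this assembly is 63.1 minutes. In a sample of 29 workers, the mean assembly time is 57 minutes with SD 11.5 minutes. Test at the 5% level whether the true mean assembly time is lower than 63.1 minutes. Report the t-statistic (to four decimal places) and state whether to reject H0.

H0: μ = 63.1; H1: μ < 63.1 (one-sample t-test, left-tailed).
t = (x̄ − μ₀)/(s/√n) = (57 − 63.1)/(11.5/√29) = -2.8565
df = n − 1 = 28
p-value = P(T ≤ -2.8565) ≈ 0.0040
Since p ≈ 0.0040 < α = 0.05, reject H0; the evidence is statistically significant.

t = -2.8565; reject H0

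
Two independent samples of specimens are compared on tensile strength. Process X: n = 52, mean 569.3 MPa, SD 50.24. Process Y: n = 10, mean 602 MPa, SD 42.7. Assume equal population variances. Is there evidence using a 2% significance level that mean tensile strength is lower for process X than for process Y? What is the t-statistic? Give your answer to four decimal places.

-1.9255

Let group 1 = process X, group 2 = process Y. H0: μ_1 = μ_2; H1: μ_1 < μ_2 (two-sample pooled-variance t-test, left-tailed).
s_p² = [(52−1)·50.24² + (10−1)·42.7²]/(52+10−2) = 2418.94
t = (569.3 − 602)/√[2418.94·(1/52 + 1/10)] = -1.9255
df = n₁ + n₂ − 2 = 60
p-value = P(T ≤ -1.9255) ≈ 0.029
Since p ≈ 0.029 > α = 0.02, fail to reject H0; the data do not provide sufficient evidence against H0.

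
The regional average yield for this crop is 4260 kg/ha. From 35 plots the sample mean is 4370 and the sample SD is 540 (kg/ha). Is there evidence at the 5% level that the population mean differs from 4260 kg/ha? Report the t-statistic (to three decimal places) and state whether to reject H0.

t = 1.205; fail to reject H0

H0: μ = 4260; H1: μ ≠ 4260 (one-sample t-test, two-sided).
t = (x̄ − μ₀)/(s/√n) = (4370 − 4260)/(540/√35) = 1.205
df = n − 1 = 34
Two-sided p-value ≈ 0.236
Since p ≈ 0.236 > α = 0.05, fail to reject H0; the evidence is not statistically significant.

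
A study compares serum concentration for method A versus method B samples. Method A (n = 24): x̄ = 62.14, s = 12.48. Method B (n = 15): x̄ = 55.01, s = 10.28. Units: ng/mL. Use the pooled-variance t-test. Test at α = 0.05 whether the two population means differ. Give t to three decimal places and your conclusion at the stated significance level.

t = 1.852; fail to reject H0

Let group 1 = method A, group 2 = method B. H0: μ_1 = μ_2; H1: μ_1 ≠ μ_2 (two-sample pooled-variance t-test, two-sided).
s_p² = [(24−1)·12.48² + (15−1)·10.28²]/(24+15−2) = 136.804
t = (62.14 − 55.01)/√[136.804·(1/24 + 1/15)] = 1.852
df = n₁ + n₂ − 2 = 37
Two-sided p-value ≈ 0.0720
Since p ≈ 0.0720 > α = 0.05, fail to reject H0; the evidence is not statistically significant.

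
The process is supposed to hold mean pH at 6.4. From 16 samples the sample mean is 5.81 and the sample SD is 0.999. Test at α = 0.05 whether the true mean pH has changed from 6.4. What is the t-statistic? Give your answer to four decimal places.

-2.3624

H0: μ = 6.4; H1: μ ≠ 6.4 (one-sample t-test, two-sided).
t = (x̄ − μ₀)/(s/√n) = (5.81 − 6.4)/(0.999/√16) = -2.3624
df = n − 1 = 15
Two-sided p-value ≈ 0.032
Since p ≈ 0.032 < α = 0.05, reject H0; the evidence is statistically significant.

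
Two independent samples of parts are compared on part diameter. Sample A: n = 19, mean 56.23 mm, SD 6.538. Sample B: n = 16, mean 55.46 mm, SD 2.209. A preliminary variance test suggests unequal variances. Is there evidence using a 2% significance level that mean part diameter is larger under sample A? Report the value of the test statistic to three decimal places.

0.482

Let group 1 = sample A, group 2 = sample B. H0: μ_1 = μ_2; H1: μ_1 > μ_2 (Welch's two-sample t-test, right-tailed).
t = (x̄_1 − x̄_2)/√(s_1²/n_1 + s_2²/n_2) = (56.23 − 55.46)/√(6.538²/19 + 2.209²/16) = 0.482
Welch–Satterthwaite df ≈ 22.71
p-value = P(T ≥ 0.482) ≈ 0.317
Since p ≈ 0.317 > α = 0.02, fail to reject H0; the evidence is not statistically significant.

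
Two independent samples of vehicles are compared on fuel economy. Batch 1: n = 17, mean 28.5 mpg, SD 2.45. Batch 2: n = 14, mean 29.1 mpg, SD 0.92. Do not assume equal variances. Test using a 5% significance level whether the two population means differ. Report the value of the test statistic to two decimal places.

Let group 1 = batch 1, group 2 = batch 2. H0: μ_1 = μ_2; H1: μ_1 ≠ μ_2 (Welch's two-sample t-test, two-sided).
t = (x̄_1 − x̄_2)/√(s_1²/n_1 + s_2²/n_2) = (28.5 − 29.1)/√(2.45²/17 + 0.92²/14) = -0.93
Welch–Satterthwaite df ≈ 21.18
Two-sided p-value ≈ 0.3613
Since p ≈ 0.3613 > α = 0.05, fail to reject H0; the data do not provide sufficient evidence against H0.

-0.93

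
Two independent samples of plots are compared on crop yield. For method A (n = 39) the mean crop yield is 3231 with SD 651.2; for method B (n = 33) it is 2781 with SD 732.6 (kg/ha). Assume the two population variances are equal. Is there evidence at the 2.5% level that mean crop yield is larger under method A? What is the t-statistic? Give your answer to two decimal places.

Let group 1 = method A, group 2 = method B. H0: μ_1 = μ_2; H1: μ_1 > μ_2 (two-sample pooled-variance t-test, right-tailed).
s_p² = [(39−1)·651.2² + (33−1)·732.6²]/(39+33−2) = 475555
t = (3231 − 2781)/√[475555·(1/39 + 1/33)] = 2.76
df = n₁ + n₂ − 2 = 70
p-value = P(T ≥ 2.76) ≈ 0.0037
Since p ≈ 0.0037 < α = 0.025, reject H0; the evidence is statistically significant.

2.76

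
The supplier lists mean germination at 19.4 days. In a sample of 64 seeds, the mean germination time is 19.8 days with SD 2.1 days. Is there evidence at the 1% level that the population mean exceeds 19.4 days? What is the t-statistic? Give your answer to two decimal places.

1.52

H0: μ = 19.4; H1: μ > 19.4 (one-sample t-test, right-tailed).
t = (x̄ − μ₀)/(s/√n) = (19.8 − 19.4)/(2.1/√64) = 1.52
df = n − 1 = 63
p-value = P(T ≥ 1.52) ≈ 0.0663
Since p ≈ 0.0663 > α = 0.01, fail to reject H0; the data do not provide sufficient evidence against H0.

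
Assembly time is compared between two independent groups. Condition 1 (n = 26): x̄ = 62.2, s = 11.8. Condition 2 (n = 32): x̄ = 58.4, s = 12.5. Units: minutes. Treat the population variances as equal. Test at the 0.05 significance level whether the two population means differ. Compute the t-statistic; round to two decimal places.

1.18

Let group 1 = condition 1, group 2 = condition 2. H0: μ_1 = μ_2; H1: μ_1 ≠ μ_2 (two-sample pooled-variance t-test, two-sided).
s_p² = [(26−1)·11.8² + (32−1)·12.5²]/(26+32−2) = 148.656
t = (62.2 − 58.4)/√[148.656·(1/26 + 1/32)] = 1.18
df = n₁ + n₂ − 2 = 56
Two-sided p-value ≈ 0.243
Since p ≈ 0.243 > α = 0.05, fail to reject H0; the data do not provide sufficient evidence against H0.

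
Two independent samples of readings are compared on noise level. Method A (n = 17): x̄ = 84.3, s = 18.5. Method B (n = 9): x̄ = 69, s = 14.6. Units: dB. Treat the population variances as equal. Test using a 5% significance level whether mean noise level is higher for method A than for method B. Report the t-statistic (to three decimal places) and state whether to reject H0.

t = 2.146; reject H0

Let group 1 = method A, group 2 = method B. H0: μ_1 = μ_2; H1: μ_1 > μ_2 (two-sample pooled-variance t-test, right-tailed).
s_p² = [(17−1)·18.5² + (9−1)·14.6²]/(17+9−2) = 299.22
t = (84.3 − 69)/√[299.22·(1/17 + 1/9)] = 2.146
df = n₁ + n₂ − 2 = 24
p-value = P(T ≥ 2.146) ≈ 0.021
Since p ≈ 0.021 < α = 0.05, reject H0; the evidence is statistically significant.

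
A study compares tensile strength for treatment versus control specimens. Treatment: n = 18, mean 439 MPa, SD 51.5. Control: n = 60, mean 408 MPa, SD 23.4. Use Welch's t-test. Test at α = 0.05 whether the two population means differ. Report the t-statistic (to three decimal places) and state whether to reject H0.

t = 2.478; reject H0

Let group 1 = treatment, group 2 = control. H0: μ_1 = μ_2; H1: μ_1 ≠ μ_2 (Welch's two-sample t-test, two-sided).
t = (x̄_1 − x̄_2)/√(s_1²/n_1 + s_2²/n_2) = (439 − 408)/√(51.5²/18 + 23.4²/60) = 2.478
Welch–Satterthwaite df ≈ 19.15
Two-sided p-value ≈ 0.023
Since p ≈ 0.023 < α = 0.05, reject H0; the data support H1.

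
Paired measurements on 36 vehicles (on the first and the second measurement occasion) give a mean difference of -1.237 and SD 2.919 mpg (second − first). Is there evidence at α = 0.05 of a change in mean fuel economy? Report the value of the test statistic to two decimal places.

-2.54

H0: μ_d = 0; H1: μ_d ≠ 0 (paired t-test on the differences, two-sided).
t = d̄/(s_d/√n) = -1.237/(2.919/√36) = -2.54
df = n − 1 = 35
Two-sided p-value ≈ 0.0156
Since p ≈ 0.0156 < α = 0.05, reject H0; the evidence is statistically significant.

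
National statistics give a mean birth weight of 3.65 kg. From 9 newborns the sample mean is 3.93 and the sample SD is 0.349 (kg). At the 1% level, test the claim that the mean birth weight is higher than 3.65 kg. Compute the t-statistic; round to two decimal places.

H0: μ = 3.65; H1: μ > 3.65 (one-sample t-test, right-tailed).
t = (x̄ − μ₀)/(s/√n) = (3.93 − 3.65)/(0.349/√9) = 2.41
df = n − 1 = 8
p-value = P(T ≥ 2.41) ≈ 0.0214
Since p ≈ 0.0214 > α = 0.01, fail to reject H0; the data do not provide sufficient evidence against H0.

2.41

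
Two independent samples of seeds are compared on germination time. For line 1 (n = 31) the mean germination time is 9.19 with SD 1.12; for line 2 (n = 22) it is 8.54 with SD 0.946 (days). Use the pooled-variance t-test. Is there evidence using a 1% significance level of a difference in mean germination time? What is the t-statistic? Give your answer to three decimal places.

Let group 1 = line 1, group 2 = line 2. H0: μ_1 = μ_2; H1: μ_1 ≠ μ_2 (two-sample pooled-variance t-test, two-sided).
s_p² = [(31−1)·1.12² + (22−1)·0.946²]/(31+22−2) = 1.10638
t = (9.19 − 8.54)/√[1.10638·(1/31 + 1/22)] = 2.217
df = n₁ + n₂ − 2 = 51
Two-sided p-value ≈ 0.031
Since p ≈ 0.031 > α = 0.01, fail to reject H0; the data do not provide sufficient evidence against H0.

2.217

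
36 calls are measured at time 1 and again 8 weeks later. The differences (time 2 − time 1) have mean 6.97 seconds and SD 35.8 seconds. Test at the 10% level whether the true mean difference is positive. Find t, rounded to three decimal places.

1.168

H0: μ_d = 0; H1: μ_d > 0 (paired t-test on the differences, right-tailed).
t = d̄/(s_d/√n) = 6.97/(35.8/√36) = 1.168
df = n − 1 = 35
p-value = P(T ≥ 1.168) ≈ 0.1253
Since p ≈ 0.1253 > α = 0.1, fail to reject H0; the evidence is not statistically significant.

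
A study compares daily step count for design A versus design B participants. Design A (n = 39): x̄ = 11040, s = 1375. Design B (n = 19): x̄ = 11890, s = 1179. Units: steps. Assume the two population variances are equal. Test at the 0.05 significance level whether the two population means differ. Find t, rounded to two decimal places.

-2.31

Let group 1 = design A, group 2 = design B. H0: μ_1 = μ_2; H1: μ_1 ≠ μ_2 (two-sample pooled-variance t-test, two-sided).
s_p² = [(39−1)·1375² + (19−1)·1179²]/(39+19−2) = 1729720
t = (11040 − 11890)/√[1729720·(1/39 + 1/19)] = -2.31
df = n₁ + n₂ − 2 = 56
Two-sided p-value ≈ 0.025
Since p ≈ 0.025 < α = 0.05, reject H0; the data support H1.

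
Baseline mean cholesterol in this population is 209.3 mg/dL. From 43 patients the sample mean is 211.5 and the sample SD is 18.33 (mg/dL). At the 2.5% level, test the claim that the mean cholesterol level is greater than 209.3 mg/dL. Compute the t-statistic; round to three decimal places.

H0: μ = 209.3; H1: μ > 209.3 (one-sample t-test, right-tailed).
t = (x̄ − μ₀)/(s/√n) = (211.5 − 209.3)/(18.33/√43) = 0.787
df = n − 1 = 42
p-value = P(T ≥ 0.787) ≈ 0.218
Since p ≈ 0.218 > α = 0.025, fail to reject H0; the evidence is not statistically significant.

0.787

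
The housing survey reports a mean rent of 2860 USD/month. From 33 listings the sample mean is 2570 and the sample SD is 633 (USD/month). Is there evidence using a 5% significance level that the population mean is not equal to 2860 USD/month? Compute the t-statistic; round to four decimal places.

H0: μ = 2860; H1: μ ≠ 2860 (one-sample t-test, two-sided).
t = (x̄ − μ₀)/(s/√n) = (2570 − 2860)/(633/√33) = -2.6318
df = n − 1 = 32
Two-sided p-value ≈ 0.013
Since p ≈ 0.013 < α = 0.05, reject H0; the data support H1.

-2.6318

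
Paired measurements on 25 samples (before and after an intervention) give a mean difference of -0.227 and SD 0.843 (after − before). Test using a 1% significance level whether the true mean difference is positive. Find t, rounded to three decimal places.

H0: μ_d = 0; H1: μ_d > 0 (paired t-test on the differences, right-tailed).
t = d̄/(s_d/√n) = -0.227/(0.843/√25) = -1.346
df = n − 1 = 24
p-value = P(T ≥ -1.346) ≈ 0.9046
Since p ≈ 0.9046 > α = 0.01, fail to reject H0; the data do not provide sufficient evidence against H0.

-1.346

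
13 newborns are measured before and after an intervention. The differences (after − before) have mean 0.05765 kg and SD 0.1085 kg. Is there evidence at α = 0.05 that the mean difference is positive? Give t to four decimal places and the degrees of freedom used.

t = 1.9158, df = 12

H0: μ_d = 0; H1: μ_d > 0 (paired t-test on the differences, right-tailed).
t = d̄/(s_d/√n) = 0.05765/(0.1085/√13) = 1.9158
df = n − 1 = 12
p-value = P(T ≥ 1.9158) ≈ 0.0398
Since p ≈ 0.0398 < α = 0.05, reject H0; the evidence is statistically significant.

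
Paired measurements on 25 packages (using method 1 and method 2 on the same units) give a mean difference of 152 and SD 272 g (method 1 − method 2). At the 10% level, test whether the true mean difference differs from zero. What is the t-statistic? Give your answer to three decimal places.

2.794

H0: μ_d = 0; H1: μ_d ≠ 0 (paired t-test on the differences, two-sided).
t = d̄/(s_d/√n) = 152/(272/√25) = 2.794
df = n − 1 = 24
Two-sided p-value ≈ 0.010
Since p ≈ 0.010 < α = 0.1, reject H0; the evidence is statistically significant.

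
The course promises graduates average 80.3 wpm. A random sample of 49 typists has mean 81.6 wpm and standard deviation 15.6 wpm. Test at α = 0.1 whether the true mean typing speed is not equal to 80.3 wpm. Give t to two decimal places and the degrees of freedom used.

H0: μ = 80.3; H1: μ ≠ 80.3 (one-sample t-test, two-sided).
t = (x̄ − μ₀)/(s/√n) = (81.6 − 80.3)/(15.6/√49) = 0.58
df = n − 1 = 48
Two-sided p-value ≈ 0.5624
Since p ≈ 0.5624 > α = 0.1, fail to reject H0; the evidence is not statistically significant.

t = 0.58, df = 48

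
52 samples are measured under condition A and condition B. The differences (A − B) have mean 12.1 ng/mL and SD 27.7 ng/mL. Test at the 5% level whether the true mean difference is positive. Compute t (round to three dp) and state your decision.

t = 3.150; reject H0

H0: μ_d = 0; H1: μ_d > 0 (paired t-test on the differences, right-tailed).
t = d̄/(s_d/√n) = 12.1/(27.7/√52) = 3.150
df = n − 1 = 51
p-value = P(T ≥ 3.150) ≈ 0.0014
Since p ≈ 0.0014 < α = 0.05, reject H0; the data support H1.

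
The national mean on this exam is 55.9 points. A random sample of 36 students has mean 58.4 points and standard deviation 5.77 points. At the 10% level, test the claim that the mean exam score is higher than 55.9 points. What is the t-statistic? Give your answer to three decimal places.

H0: μ = 55.9; H1: μ > 55.9 (one-sample t-test, right-tailed).
t = (x̄ − μ₀)/(s/√n) = (58.4 − 55.9)/(5.77/√36) = 2.600
df = n − 1 = 35
p-value = P(T ≥ 2.600) ≈ 0.0068
Since p ≈ 0.0068 < α = 0.1, reject H0; the evidence is statistically significant.

2.600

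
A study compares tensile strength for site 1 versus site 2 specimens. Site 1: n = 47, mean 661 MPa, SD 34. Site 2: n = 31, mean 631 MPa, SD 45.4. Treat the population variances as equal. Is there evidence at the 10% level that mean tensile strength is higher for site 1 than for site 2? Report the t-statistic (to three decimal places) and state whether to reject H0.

t = 3.333; reject H0

Let group 1 = site 1, group 2 = site 2. H0: μ_1 = μ_2; H1: μ_1 > μ_2 (two-sample pooled-variance t-test, right-tailed).
s_p² = [(47−1)·34² + (31−1)·45.4²]/(47+31−2) = 1513.3
t = (661 − 631)/√[1513.3·(1/47 + 1/31)] = 3.333
df = n₁ + n₂ − 2 = 76
p-value = P(T ≥ 3.333) ≈ 0.0007
Since p ≈ 0.0007 < α = 0.1, reject H0; the evidence is statistically significant.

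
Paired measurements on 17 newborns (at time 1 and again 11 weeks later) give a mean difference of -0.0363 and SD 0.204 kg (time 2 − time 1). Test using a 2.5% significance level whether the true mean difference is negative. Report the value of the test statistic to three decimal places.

-0.734

H0: μ_d = 0; H1: μ_d < 0 (paired t-test on the differences, left-tailed).
t = d̄/(s_d/√n) = -0.0363/(0.204/√17) = -0.734
df = n − 1 = 16
p-value = P(T ≤ -0.734) ≈ 0.237
Since p ≈ 0.237 > α = 0.025, fail to reject H0; the evidence is not statistically significant.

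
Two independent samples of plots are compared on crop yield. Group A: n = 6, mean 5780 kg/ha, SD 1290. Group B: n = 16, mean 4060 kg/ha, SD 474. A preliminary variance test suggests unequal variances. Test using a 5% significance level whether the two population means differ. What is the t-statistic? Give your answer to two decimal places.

3.19

Let group 1 = group A, group 2 = group B. H0: μ_1 = μ_2; H1: μ_1 ≠ μ_2 (Welch's two-sample t-test, two-sided).
t = (x̄_1 − x̄_2)/√(s_1²/n_1 + s_2²/n_2) = (5780 − 4060)/√(1290²/6 + 474²/16) = 3.19
Welch–Satterthwaite df ≈ 5.51
Two-sided p-value ≈ 0.0213
Since p ≈ 0.0213 < α = 0.05, reject H0; the data support H1.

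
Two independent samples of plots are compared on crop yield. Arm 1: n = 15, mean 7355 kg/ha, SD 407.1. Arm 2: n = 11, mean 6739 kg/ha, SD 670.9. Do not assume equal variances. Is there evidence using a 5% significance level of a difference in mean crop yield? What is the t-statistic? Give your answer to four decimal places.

Let group 1 = arm 1, group 2 = arm 2. H0: μ_1 = μ_2; H1: μ_1 ≠ μ_2 (Welch's two-sample t-test, two-sided).
t = (x̄_1 − x̄_2)/√(s_1²/n_1 + s_2²/n_2) = (7355 − 6739)/√(407.1²/15 + 670.9²/11) = 2.7022
Welch–Satterthwaite df ≈ 15.33
Two-sided p-value ≈ 0.0161
Since p ≈ 0.0161 < α = 0.05, reject H0; the evidence is statistically significant.

2.7022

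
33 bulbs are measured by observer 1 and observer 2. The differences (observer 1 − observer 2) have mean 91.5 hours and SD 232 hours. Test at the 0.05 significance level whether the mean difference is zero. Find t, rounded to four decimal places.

2.2656

H0: μ_d = 0; H1: μ_d ≠ 0 (paired t-test on the differences, two-sided).
t = d̄/(s_d/√n) = 91.5/(232/√33) = 2.2656
df = n − 1 = 32
Two-sided p-value ≈ 0.030
Since p ≈ 0.030 < α = 0.05, reject H0; the data support H1.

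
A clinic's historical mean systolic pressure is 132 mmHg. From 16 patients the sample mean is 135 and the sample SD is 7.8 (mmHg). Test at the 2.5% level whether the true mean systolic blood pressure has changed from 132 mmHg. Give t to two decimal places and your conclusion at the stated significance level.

t = 1.54; fail to reject H0

H0: μ = 132; H1: μ ≠ 132 (one-sample t-test, two-sided).
t = (x̄ − μ₀)/(s/√n) = (135 − 132)/(7.8/√16) = 1.54
df = n − 1 = 15
Two-sided p-value ≈ 0.145
Since p ≈ 0.145 > α = 0.025, fail to reject H0; the data do not provide sufficient evidence against H0.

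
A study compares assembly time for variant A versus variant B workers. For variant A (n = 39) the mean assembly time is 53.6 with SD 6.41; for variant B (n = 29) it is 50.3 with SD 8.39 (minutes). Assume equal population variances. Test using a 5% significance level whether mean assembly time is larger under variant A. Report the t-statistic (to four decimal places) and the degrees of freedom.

Let group 1 = variant A, group 2 = variant B. H0: μ_1 = μ_2; H1: μ_1 > μ_2 (two-sample pooled-variance t-test, right-tailed).
s_p² = [(39−1)·6.41² + (29−1)·8.39²]/(39+29−2) = 53.5201
t = (53.6 − 50.3)/√[53.5201·(1/39 + 1/29)] = 1.8396
df = n₁ + n₂ − 2 = 66
p-value = P(T ≥ 1.8396) ≈ 0.035
Since p ≈ 0.035 < α = 0.05, reject H0; the evidence is statistically significant.

t = 1.8396, df = 66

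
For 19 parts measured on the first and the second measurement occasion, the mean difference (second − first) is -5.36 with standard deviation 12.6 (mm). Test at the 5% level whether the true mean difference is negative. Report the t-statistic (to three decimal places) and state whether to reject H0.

H0: μ_d = 0; H1: μ_d < 0 (paired t-test on the differences, left-tailed).
t = d̄/(s_d/√n) = -5.36/(12.6/√19) = -1.854
df = n − 1 = 18
p-value = P(T ≤ -1.854) ≈ 0.040
Since p ≈ 0.040 < α = 0.05, reject H0; the evidence is statistically significant.

t = -1.854; reject H0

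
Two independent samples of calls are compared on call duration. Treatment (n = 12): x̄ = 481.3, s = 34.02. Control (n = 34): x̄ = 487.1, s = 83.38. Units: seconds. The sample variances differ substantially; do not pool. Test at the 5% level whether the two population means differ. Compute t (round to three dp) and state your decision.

Let group 1 = treatment, group 2 = control. H0: μ_1 = μ_2; H1: μ_1 ≠ μ_2 (Welch's two-sample t-test, two-sided).
t = (x̄_1 − x̄_2)/√(s_1²/n_1 + s_2²/n_2) = (481.3 − 487.1)/√(34.02²/12 + 83.38²/34) = -0.334
Welch–Satterthwaite df ≈ 42.86
Two-sided p-value ≈ 0.7397
Since p ≈ 0.7397 > α = 0.05, fail to reject H0; the data do not provide sufficient evidence against H0.

t = -0.334; fail to reject H0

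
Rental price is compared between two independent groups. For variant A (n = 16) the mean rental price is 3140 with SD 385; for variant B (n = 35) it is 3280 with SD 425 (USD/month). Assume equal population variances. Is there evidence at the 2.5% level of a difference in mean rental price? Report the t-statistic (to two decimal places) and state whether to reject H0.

Let group 1 = variant A, group 2 = variant B. H0: μ_1 = μ_2; H1: μ_1 ≠ μ_2 (two-sample pooled-variance t-test, two-sided).
s_p² = [(16−1)·385² + (35−1)·425²]/(16+35−2) = 170707
t = (3140 − 3280)/√[170707·(1/16 + 1/35)] = -1.12
df = n₁ + n₂ − 2 = 49
Two-sided p-value ≈ 0.267
Since p ≈ 0.267 > α = 0.025, fail to reject H0; the data do not provide sufficient evidence against H0.

t = -1.12; fail to reject H0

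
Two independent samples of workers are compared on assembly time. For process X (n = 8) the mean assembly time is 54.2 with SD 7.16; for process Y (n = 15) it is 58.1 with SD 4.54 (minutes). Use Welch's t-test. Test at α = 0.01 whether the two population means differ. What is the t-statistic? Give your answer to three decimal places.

Let group 1 = process X, group 2 = process Y. H0: μ_1 = μ_2; H1: μ_1 ≠ μ_2 (Welch's two-sample t-test, two-sided).
t = (x̄_1 − x̄_2)/√(s_1²/n_1 + s_2²/n_2) = (54.2 − 58.1)/√(7.16²/8 + 4.54²/15) = -1.398
Welch–Satterthwaite df ≈ 10.09
Two-sided p-value ≈ 0.1921
Since p ≈ 0.1921 > α = 0.01, fail to reject H0; the evidence is not statistically significant.

-1.398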